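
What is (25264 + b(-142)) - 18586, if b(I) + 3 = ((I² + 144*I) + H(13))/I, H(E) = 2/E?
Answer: 6162870/923 ≈ 6677.0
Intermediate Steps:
b(I) = -3 + (2/13 + I² + 144*I)/I (b(I) = -3 + ((I² + 144*I) + 2/13)/I = -3 + (2/13 + I² + 144*I)/I)
(25264 + b(-142)) - 18586 = (25264 + (141 - 142 + (2/13)/(-142))) - 18586 = (25264 + (141 - 142 + (2/13)*(-1/142))) - 18586 = (25264 + (141 - 142 - 1/923)) - 18586 = (25264 - 924/923) - 18586 = 23317748/923 - 18586 = 6162870/923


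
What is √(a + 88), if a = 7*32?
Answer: 2*√78 ≈ 17.664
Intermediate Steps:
a = 224
√(a + 88) = √(224 + 88) = √312 = 2*√78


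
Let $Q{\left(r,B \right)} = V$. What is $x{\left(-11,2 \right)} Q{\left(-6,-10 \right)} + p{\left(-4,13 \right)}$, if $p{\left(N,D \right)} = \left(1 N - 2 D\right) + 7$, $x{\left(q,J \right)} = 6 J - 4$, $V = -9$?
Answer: $-95$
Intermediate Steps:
$Q{\left(r,B \right)} = -9$
$x{\left(q,J \right)} = -4 + 6 J$
$p{\left(N,D \right)} = 7 + N - 2 D$ ($p{\left(N,D \right)} = \left(N - 2 D\right) + 7 = 7 + N - 2 D$)
$x{\left(-11,2 \right)} Q{\left(-6,-10 \right)} + p{\left(-4,13 \right)} = \left(-4 + 6 \cdot 2\right) \left(-9\right) - 23 = \left(-4 + 12\right) \left(-9\right) - 23 = 8 \left(-9\right) - 23 = -72 - 23 = -95$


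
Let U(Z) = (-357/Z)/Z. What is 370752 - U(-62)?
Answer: 1425171045/3844 ≈ 3.7075e+5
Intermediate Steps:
U(Z) = -357/Z²
370752 - U(-62) = 370752 - (-357)/(-62)² = 370752 - (-357)/3844 = 370752 - 1*(-357/3844) = 370752 + 357/3844 = 1425171045/3844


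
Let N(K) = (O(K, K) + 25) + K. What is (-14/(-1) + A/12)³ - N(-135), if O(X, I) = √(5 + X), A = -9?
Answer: 155917/64 - I*√130 ≈ 2436.2 - 11.402*I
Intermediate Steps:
N(K) = 25 + K + √(5 + K) (N(K) = (√(5 + K) + 25) + K = (25 + √(5 + K)) + K = 25 + K + √(5 + K))
(-14/(-1) + A/12)³ - N(-135) = (-14/(-1) - 9/12)³ - (25 - 135 + √(5 - 135)) = (-14*(-1) - 9*1/12)³ - (25 - 135 + √(-130)) = (14 - ¾)³ - (25 - 135 + I*√130) = (53/4)³ - (-110 + I*√130) = 148877/64 + (110 - I*√130) = 155917/64 - I*√130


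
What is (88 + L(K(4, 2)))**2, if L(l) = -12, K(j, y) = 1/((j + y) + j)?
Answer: 5776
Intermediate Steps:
K(j, y) = 1/(y + 2*j)
(88 + L(K(4, 2)))**2 = (88 - 12)**2 = 76**2 = 5776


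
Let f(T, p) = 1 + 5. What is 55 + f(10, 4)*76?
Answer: 511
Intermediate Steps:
f(T, p) = 6
55 + f(10, 4)*76 = 55 + 6*76 = 55 + 456 = 511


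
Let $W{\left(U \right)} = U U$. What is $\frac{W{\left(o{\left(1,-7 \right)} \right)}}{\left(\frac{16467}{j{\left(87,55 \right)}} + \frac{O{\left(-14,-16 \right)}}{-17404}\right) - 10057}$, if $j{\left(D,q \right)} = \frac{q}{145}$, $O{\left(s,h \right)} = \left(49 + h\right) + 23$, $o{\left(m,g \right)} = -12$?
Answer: $\frac{104424}{24188657} \approx 0.0043171$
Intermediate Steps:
$O{\left(s,h \right)} = 72 + h$
$j{\left(D,q \right)} = \frac{q}{145}$ ($j{\left(D,q \right)} = q \frac{1}{145} = \frac{q}{145}$)
$W{\left(U \right)} = U^{2}$
$\frac{W{\left(o{\left(1,-7 \right)} \right)}}{\left(\frac{16467}{j{\left(87,55 \right)}} + \frac{O{\left(-14,-16 \right)}}{-17404}\right) - 10057} = \frac{\left(-12\right)^{2}}{\left(\frac{16467}{\frac{1}{145} \cdot 55} + \frac{72 - 16}{-17404}\right) - 10057} = \frac{144}{\left(\frac{16467}{\frac{11}{29}} + 56 \left(- \frac{1}{17404}\right)\right) - 10057} = \frac{144}{\left(16467 \cdot \frac{29}{11} - \frac{14}{4351}\right) - 10057} = \frac{144}{\left(43413 - \frac{14}{4351}\right) - 10057} = \frac{144}{\frac{188889949}{4351} - 10057} = \frac{144}{\frac{145131942}{4351}} = 144 \cdot \frac{4351}{145131942} = \frac{104424}{24188657}$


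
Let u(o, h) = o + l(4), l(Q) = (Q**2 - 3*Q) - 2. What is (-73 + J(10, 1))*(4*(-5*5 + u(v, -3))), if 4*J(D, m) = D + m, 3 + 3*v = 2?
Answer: 19670/3 ≈ 6556.7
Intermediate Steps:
v = -1/3 (v = -1 + (1/3)*2 = -1 + 2/3 = -1/3 ≈ -0.33333)
l(Q) = -2 + Q**2 - 3*Q
u(o, h) = 2 + o (u(o, h) = o + (-2 + 4**2 - 3*4) = o + (-2 + 16 - 12) = o + 2 = 2 + o)
J(D, m) = D/4 + m/4 (J(D, m) = (D + m)/4 = D/4 + m/4)
(-73 + J(10, 1))*(4*(-5*5 + u(v, -3))) = (-73 + ((1/4)*10 + (1/4)*1))*(4*(-5*5 + (2 - 1/3))) = (-73 + (5/2 + 1/4))*(4*(-25 + 5/3)) = (-73 + 11/4)*(4*(-70/3)) = -281/4*(-280/3) = 19670/3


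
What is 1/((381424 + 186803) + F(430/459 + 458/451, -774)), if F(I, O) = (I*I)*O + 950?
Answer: 4761414009/2696040201237649 ≈ 1.7661e-6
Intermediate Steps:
F(I, O) = 950 + O*I**2 (F(I, O) = I**2*O + 950 = O*I**2 + 950 = 950 + O*I**2)
1/((381424 + 186803) + F(430/459 + 458/451, -774)) = 1/((381424 + 186803) + (950 - 774*(430/459 + 458/451)**2)) = 1/(568227 + (950 - 774*(430*(1/459) + 458*(1/451))**2)) = 1/(568227 + (950 - 774*(430/459 + 458/451)**2)) = 1/(568227 + (950 - 774*(404152/207009)**2)) = 1/(568227 + (950 - 774*163338839104/42852726081)) = 1/(568227 + (950 - 14047140162944/4761414009)) = 1/(568227 - 9523796854394/4761414009) = 1/(2696040201237649/4761414009) = 4761414009/2696040201237649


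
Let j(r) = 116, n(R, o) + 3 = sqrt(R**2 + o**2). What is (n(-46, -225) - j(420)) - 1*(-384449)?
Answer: 384330 + sqrt(52741) ≈ 3.8456e+5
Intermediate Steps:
n(R, o) = -3 + sqrt(R**2 + o**2)
(n(-46, -225) - j(420)) - 1*(-384449) = ((-3 + sqrt((-46)**2 + (-225)**2)) - 1*116) - 1*(-384449) = ((-3 + sqrt(2116 + 50625)) - 116) + 384449 = ((-3 + sqrt(52741)) - 116) + 384449 = (-119 + sqrt(52741)) + 384449 = 384330 + sqrt(52741)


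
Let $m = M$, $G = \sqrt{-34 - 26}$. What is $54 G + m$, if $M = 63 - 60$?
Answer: $3 + 108 i \sqrt{15} \approx 3.0 + 418.28 i$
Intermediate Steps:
$G = 2 i \sqrt{15}$ ($G = \sqrt{-60} = 2 i \sqrt{15} \approx 7.746 i$)
$M = 3$
$m = 3$
$54 G + m = 54 \cdot 2 i \sqrt{15} + 3 = 108 i \sqrt{15} + 3 = 3 + 108 i \sqrt{15}$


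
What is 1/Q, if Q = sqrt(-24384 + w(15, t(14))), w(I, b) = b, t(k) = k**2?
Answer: -I*sqrt(6047)/12094 ≈ -0.0064298*I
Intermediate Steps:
Q = 2*I*sqrt(6047) (Q = sqrt(-24384 + 14**2) = sqrt(-24384 + 196) = sqrt(-24188) = 2*I*sqrt(6047) ≈ 155.52*I)
1/Q = 1/(2*I*sqrt(6047)) = -I*sqrt(6047)/12094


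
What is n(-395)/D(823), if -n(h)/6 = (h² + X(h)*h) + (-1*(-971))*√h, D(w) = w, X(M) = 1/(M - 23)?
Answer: -195656535/172007 - 5826*I*√395/823 ≈ -1137.5 - 140.69*I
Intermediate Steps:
X(M) = 1/(-23 + M)
n(h) = -5826*√h - 6*h² - 6*h/(-23 + h) (n(h) = -6*((h² + h/(-23 + h)) + (-1*(-971))*√h) = -6*((h² + h/(-23 + h)) + 971*√h) = -6*(h² + 971*√h + h/(-23 + h)) = -5826*√h - 6*h² - 6*h/(-23 + h))
n(-395)/D(823) = (6*(-1*(-395) + (-23 - 395)*(-1*(-395)² - 971*I*√395))/(-23 - 395))/823 = (6*(395 - 418*(-1*156025 - 971*I*√395))/(-418))*(1/823) = (6*(-1/418)*(395 - 418*(-156025 - 971*I*√395)))*(1/823) = (6*(-1/418)*(395 + (65218450 + 405878*I*√395)))*(1/823) = (6*(-1/418)*(65218845 + 405878*I*√395))*(1/823) = (-195656535/209 - 5826*I*√395)*(1/823) = -195656535/172007 - 5826*I*√395/823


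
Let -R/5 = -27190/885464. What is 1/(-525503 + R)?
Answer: -442732/232656926221 ≈ -1.9029e-6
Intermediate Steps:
R = 67975/442732 (R = -(-135950)/885464 = -5*(-13595/442732) = 67975/442732 ≈ 0.15354)
1/(-525503 + R) = 1/(-525503 + 67975/442732) = 1/(-232656926221/442732) = -442732/232656926221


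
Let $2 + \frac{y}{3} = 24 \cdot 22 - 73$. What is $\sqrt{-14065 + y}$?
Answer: $i \sqrt{12706} \approx 112.72 i$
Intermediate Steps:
$y = 1359$ ($y = -6 + 3 \left(24 \cdot 22 - 73\right) = -6 + 3 \left(528 - 73\right) = -6 + 3 \cdot 455 = -6 + 1365 = 1359$)
$\sqrt{-14065 + y} = \sqrt{-14065 + 1359} = \sqrt{-12706} = i \sqrt{12706}$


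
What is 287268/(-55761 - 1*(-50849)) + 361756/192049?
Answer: -13348146665/235836172 ≈ -56.599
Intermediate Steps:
287268/(-55761 - 1*(-50849)) + 361756/192049 = 287268/(-55761 + 50849) + 361756*(1/192049) = 287268/(-4912) + 361756/192049 = 287268*(-1/4912) + 361756/192049 = -71817/1228 + 361756/192049 = -13348146665/235836172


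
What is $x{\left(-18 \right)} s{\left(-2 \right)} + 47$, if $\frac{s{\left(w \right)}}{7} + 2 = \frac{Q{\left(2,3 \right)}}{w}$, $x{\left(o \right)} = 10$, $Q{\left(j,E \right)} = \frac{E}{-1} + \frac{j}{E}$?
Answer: $- \frac{34}{3} \approx -11.333$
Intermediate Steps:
$Q{\left(j,E \right)} = - E + \frac{j}{E}$ ($Q{\left(j,E \right)} = E \left(-1\right) + \frac{j}{E} = - E + \frac{j}{E}$)
$s{\left(w \right)} = -14 - \frac{49}{3 w}$ ($s{\left(w \right)} = -14 + 7 \frac{\left(-1\right) 3 + \frac{2}{3}}{w} = -14 + 7 \frac{-3 + 2 \cdot \frac{1}{3}}{w} = -14 + 7 \frac{-3 + \frac{2}{3}}{w} = -14 + 7 \left(- \frac{7}{3 w}\right) = -14 - \frac{49}{3 w}$)
$x{\left(-18 \right)} s{\left(-2 \right)} + 47 = 10 \left(-14 - \frac{49}{3 \left(-2\right)}\right) + 47 = 10 \left(-14 - - \frac{49}{6}\right) + 47 = 10 \left(-14 + \frac{49}{6}\right) + 47 = 10 \left(- \frac{35}{6}\right) + 47 = - \frac{175}{3} + 47 = - \frac{34}{3}$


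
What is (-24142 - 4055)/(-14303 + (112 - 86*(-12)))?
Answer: 28197/13159 ≈ 2.1428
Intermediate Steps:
(-24142 - 4055)/(-14303 + (112 - 86*(-12))) = -28197/(-14303 + (112 + 1032)) = -28197/(-14303 + 1144) = -28197/(-13159) = -28197*(-1/13159) = 28197/13159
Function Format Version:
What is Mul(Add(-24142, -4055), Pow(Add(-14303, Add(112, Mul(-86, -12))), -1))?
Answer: Rational(28197, 13159) ≈ 2.1428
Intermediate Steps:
Mul(Add(-24142, -4055), Pow(Add(-14303, Add(112, Mul(-86, -12))), -1)) = Mul(-28197, Pow(Add(-14303, Add(112, 1032)), -1)) = Mul(-28197, Pow(Add(-14303, 1144), -1)) = Mul(-28197, Pow(-13159, -1)) = Mul(-28197, Rational(-1, 13159)) = Rational(28197, 13159)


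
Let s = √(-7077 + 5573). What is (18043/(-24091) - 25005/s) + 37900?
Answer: 913030857/24091 + 25005*I*√94/376 ≈ 37899.0 + 644.77*I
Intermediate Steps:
s = 4*I*√94 (s = √(-1504) = 4*I*√94 ≈ 38.781*I)
(18043/(-24091) - 25005/s) + 37900 = (18043/(-24091) - 25005*(-I*√94/376)) + 37900 = (18043*(-1/24091) - (-25005)*I*√94/376) + 37900 = (-18043/24091 + 25005*I*√94/376) + 37900 = 913030857/24091 + 25005*I*√94/376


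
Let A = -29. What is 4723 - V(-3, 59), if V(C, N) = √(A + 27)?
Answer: 4723 - I*√2 ≈ 4723.0 - 1.4142*I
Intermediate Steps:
V(C, N) = I*√2 (V(C, N) = √(-29 + 27) = √(-2) = I*√2)
4723 - V(-3, 59) = 4723 - I*√2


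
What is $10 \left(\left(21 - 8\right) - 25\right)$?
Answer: $-120$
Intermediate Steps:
$10 \left(\left(21 - 8\right) - 25\right) = 10 \left(13 - 25\right) = 10 \left(-12\right) = -120$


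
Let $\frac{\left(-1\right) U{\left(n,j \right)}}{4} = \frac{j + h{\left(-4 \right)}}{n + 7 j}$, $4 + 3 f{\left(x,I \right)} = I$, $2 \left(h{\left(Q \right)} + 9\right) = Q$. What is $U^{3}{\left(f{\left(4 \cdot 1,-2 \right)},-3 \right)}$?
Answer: $- \frac{175616}{12167} \approx -14.434$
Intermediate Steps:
$h{\left(Q \right)} = -9 + \frac{Q}{2}$
$f{\left(x,I \right)} = - \frac{4}{3} + \frac{I}{3}$
$U{\left(n,j \right)} = - \frac{4 \left(-11 + j\right)}{n + 7 j}$ ($U{\left(n,j \right)} = - 4 \frac{j + \left(-9 + \frac{1}{2} \left(-4\right)\right)}{n + 7 j} = - 4 \frac{j - 11}{n + 7 j} = - 4 \frac{-11 + j}{n + 7 j} = - \frac{4 \left(-11 + j\right)}{n + 7 j}$)
$U^{3}{\left(f{\left(4 \cdot 1,-2 \right)},-3 \right)} = \left(\frac{4 \left(11 - -3\right)}{\left(- \frac{4}{3} + \frac{1}{3} \left(-2\right)\right) + 7 \left(-3\right)}\right)^{3} = \left(\frac{4 \left(11 + 3\right)}{\left(- \frac{4}{3} - \frac{2}{3}\right) - 21}\right)^{3} = \left(4 \frac{1}{-2 - 21} \cdot 14\right)^{3} = \left(4 \frac{1}{-23} \cdot 14\right)^{3} = \left(4 \left(- \frac{1}{23}\right) 14\right)^{3} = \left(- \frac{56}{23}\right)^{3} = - \frac{175616}{12167}$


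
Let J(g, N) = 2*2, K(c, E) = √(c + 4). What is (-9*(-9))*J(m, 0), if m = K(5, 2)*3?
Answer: 324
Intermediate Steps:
K(c, E) = √(4 + c)
m = 9 (m = √(4 + 5)*3 = √9*3 = 3*3 = 9)
J(g, N) = 4
(-9*(-9))*J(m, 0) = -9*(-9)*4 = 81*4 = 324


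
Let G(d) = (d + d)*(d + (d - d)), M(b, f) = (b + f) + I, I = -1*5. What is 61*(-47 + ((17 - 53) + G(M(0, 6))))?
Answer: -4941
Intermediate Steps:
I = -5
M(b, f) = -5 + b + f (M(b, f) = (b + f) - 5 = -5 + b + f)
G(d) = 2*d² (G(d) = (2*d)*(d + 0) = (2*d)*d = 2*d²)
61*(-47 + ((17 - 53) + G(M(0, 6)))) = 61*(-47 + ((17 - 53) + 2*(-5 + 0 + 6)²)) = 61*(-47 + (-36 + 2*1²)) = 61*(-47 + (-36 + 2*1)) = 61*(-47 + (-36 + 2)) = 61*(-47 - 34) = 61*(-81) = -4941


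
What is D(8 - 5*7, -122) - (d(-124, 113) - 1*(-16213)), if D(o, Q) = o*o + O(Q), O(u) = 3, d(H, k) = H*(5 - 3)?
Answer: -15233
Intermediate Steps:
d(H, k) = 2*H (d(H, k) = H*2 = 2*H)
D(o, Q) = 3 + o² (D(o, Q) = o*o + 3 = o² + 3 = 3 + o²)
D(8 - 5*7, -122) - (d(-124, 113) - 1*(-16213)) = (3 + (8 - 5*7)²) - (2*(-124) - 1*(-16213)) = (3 + (8 - 35)²) - (-248 + 16213) = (3 + (-27)²) - 1*15965 = (3 + 729) - 15965 = 732 - 15965 = -15233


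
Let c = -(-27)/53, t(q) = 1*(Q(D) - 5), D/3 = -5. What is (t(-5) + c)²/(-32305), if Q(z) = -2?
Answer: -118336/90744745 ≈ -0.0013041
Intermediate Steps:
D = -15 (D = 3*(-5) = -15)
t(q) = -7 (t(q) = 1*(-2 - 5) = 1*(-7) = -7)
c = 27/53 (c = -(-27)/53 = -1*(-27/53) = 27/53 ≈ 0.50943)
(t(-5) + c)²/(-32305) = (-7 + 27/53)²/(-32305) = (-344/53)²*(-1/32305) = (118336/2809)*(-1/32305) = -118336/90744745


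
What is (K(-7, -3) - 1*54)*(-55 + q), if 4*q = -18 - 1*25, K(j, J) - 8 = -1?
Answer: 12361/4 ≈ 3090.3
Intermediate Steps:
K(j, J) = 7 (K(j, J) = 8 - 1 = 7)
q = -43/4 (q = (-18 - 1*25)/4 = (-18 - 25)/4 = (1/4)*(-43) = -43/4 ≈ -10.750)
(K(-7, -3) - 1*54)*(-55 + q) = (7 - 1*54)*(-55 - 43/4) = (7 - 54)*(-263/4) = -47*(-263/4) = 12361/4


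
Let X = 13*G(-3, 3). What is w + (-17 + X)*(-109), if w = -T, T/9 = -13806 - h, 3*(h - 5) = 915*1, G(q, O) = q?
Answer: 133148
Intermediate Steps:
h = 310 (h = 5 + (915*1)/3 = 5 + (⅓)*915 = 5 + 305 = 310)
T = -127044 (T = 9*(-13806 - 1*310) = 9*(-13806 - 310) = 9*(-14116) = -127044)
X = -39 (X = 13*(-3) = -39)
w = 127044 (w = -1*(-127044) = 127044)
w + (-17 + X)*(-109) = 127044 + (-17 - 39)*(-109) = 127044 - 56*(-109) = 127044 + 6104 = 133148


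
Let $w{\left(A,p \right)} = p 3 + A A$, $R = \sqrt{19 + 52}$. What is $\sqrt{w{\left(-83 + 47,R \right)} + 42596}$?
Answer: $\sqrt{43892 + 3 \sqrt{71}} \approx 209.56$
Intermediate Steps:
$R = \sqrt{71} \approx 8.4261$
$w{\left(A,p \right)} = A^{2} + 3 p$ ($w{\left(A,p \right)} = 3 p + A^{2} = A^{2} + 3 p$)
$\sqrt{w{\left(-83 + 47,R \right)} + 42596} = \sqrt{\left(\left(-83 + 47\right)^{2} + 3 \sqrt{71}\right) + 42596} = \sqrt{\left(\left(-36\right)^{2} + 3 \sqrt{71}\right) + 42596} = \sqrt{\left(1296 + 3 \sqrt{71}\right) + 42596} = \sqrt{43892 + 3 \sqrt{71}}$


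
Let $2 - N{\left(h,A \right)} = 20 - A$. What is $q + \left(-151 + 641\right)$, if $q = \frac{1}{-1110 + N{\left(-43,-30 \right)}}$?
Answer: $\frac{567419}{1158} \approx 490.0$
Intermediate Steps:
$N{\left(h,A \right)} = -18 + A$ ($N{\left(h,A \right)} = 2 - \left(20 - A\right) = 2 + \left(-20 + A\right) = -18 + A$)
$q = - \frac{1}{1158}$ ($q = \frac{1}{-1110 - 48} = \frac{1}{-1158} = - \frac{1}{1158} \approx -0.00086356$)
$q + \left(-151 + 641\right) = - \frac{1}{1158} + \left(-151 + 641\right) = - \frac{1}{1158} + 490 = \frac{567419}{1158}$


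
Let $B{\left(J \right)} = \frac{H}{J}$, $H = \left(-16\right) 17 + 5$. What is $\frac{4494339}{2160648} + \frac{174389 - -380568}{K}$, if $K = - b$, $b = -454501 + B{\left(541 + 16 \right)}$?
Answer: $\frac{2388432545223}{723523631992} \approx 3.3011$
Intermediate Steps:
$H = -267$ ($H = -272 + 5 = -267$)
$B{\left(J \right)} = - \frac{267}{J}$
$b = - \frac{253157324}{557}$ ($b = -454501 - \frac{267}{541 + 16} = -454501 - \frac{267}{557} = - \frac{253157324}{557} \approx -4.545 \cdot 10^{5}$)
$K = \frac{253157324}{557}$ ($K = \left(-1\right) \left(- \frac{253157324}{557}\right) = \frac{253157324}{557} \approx 4.545 \cdot 10^{5}$)
$\frac{4494339}{2160648} + \frac{174389 - -380568}{K} = \frac{4494339}{2160648} + \frac{174389 - -380568}{\frac{253157324}{557}} = 4494339 \cdot \frac{1}{2160648} + \left(174389 + 380568\right) \frac{557}{253157324} = \frac{166457}{80024} + 554957 \cdot \frac{557}{253157324} = \frac{166457}{80024} + \frac{309111049}{253157324} = \frac{2388432545223}{723523631992}$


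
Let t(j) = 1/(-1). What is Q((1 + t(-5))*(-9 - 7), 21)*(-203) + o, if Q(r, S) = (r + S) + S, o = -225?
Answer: -8751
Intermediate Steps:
t(j) = -1
Q(r, S) = r + 2*S (Q(r, S) = (S + r) + S = r + 2*S)
Q((1 + t(-5))*(-9 - 7), 21)*(-203) + o = ((1 - 1)*(-9 - 7) + 2*21)*(-203) - 225 = (0*(-16) + 42)*(-203) - 225 = (0 + 42)*(-203) - 225 = 42*(-203) - 225 = -8526 - 225 = -8751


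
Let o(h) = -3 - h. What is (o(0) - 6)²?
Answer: 81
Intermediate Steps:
(o(0) - 6)² = ((-3 - 1*0) - 6)² = ((-3 + 0) - 6)² = (-3 - 6)² = (-9)² = 81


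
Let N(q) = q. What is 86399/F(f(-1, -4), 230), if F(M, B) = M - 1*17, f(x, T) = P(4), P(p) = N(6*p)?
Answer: 86399/7 ≈ 12343.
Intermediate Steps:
P(p) = 6*p
f(x, T) = 24 (f(x, T) = 6*4 = 24)
F(M, B) = -17 + M (F(M, B) = M - 17 = -17 + M)
86399/F(f(-1, -4), 230) = 86399/(-17 + 24) = 86399/7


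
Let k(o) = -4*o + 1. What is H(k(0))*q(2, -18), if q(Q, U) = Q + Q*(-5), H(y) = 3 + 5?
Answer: -64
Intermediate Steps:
k(o) = 1 - 4*o
H(y) = 8
q(Q, U) = -4*Q (q(Q, U) = Q - 5*Q = -4*Q)
H(k(0))*q(2, -18) = 8*(-4*2) = 8*(-8) = -64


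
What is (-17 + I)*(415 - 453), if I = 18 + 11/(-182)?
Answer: -3249/91 ≈ -35.703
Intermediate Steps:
I = 3265/182 (I = 18 + 11*(-1/182) = 18 - 11/182 = 3265/182 ≈ 17.940)
(-17 + I)*(415 - 453) = (-17 + 3265/182)*(415 - 453) = (171/182)*(-38) = -3249/91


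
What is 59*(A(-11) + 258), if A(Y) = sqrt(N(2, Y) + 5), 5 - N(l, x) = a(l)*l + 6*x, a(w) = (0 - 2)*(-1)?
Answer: 15222 + 354*sqrt(2) ≈ 15723.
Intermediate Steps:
a(w) = 2 (a(w) = -2*(-1) = 2)
N(l, x) = 5 - 6*x - 2*l (N(l, x) = 5 - (2*l + 6*x) = 5 + (-6*x - 2*l) = 5 - 6*x - 2*l)
A(Y) = sqrt(6 - 6*Y) (A(Y) = sqrt((5 - 6*Y - 2*2) + 5) = sqrt((5 - 6*Y - 4) + 5) = sqrt((1 - 6*Y) + 5) = sqrt(6 - 6*Y))
59*(A(-11) + 258) = 59*(sqrt(6 - 6*(-11)) + 258) = 59*(sqrt(6 + 66) + 258) = 59*(sqrt(72) + 258) = 59*(6*sqrt(2) + 258) = 59*(258 + 6*sqrt(2)) = 15222 + 354*sqrt(2)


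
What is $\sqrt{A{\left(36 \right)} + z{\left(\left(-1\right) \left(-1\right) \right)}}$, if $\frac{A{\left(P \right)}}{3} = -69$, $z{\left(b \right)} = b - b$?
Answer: $3 i \sqrt{23} \approx 14.387 i$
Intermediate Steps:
$z{\left(b \right)} = 0$
$A{\left(P \right)} = -207$ ($A{\left(P \right)} = 3 \left(-69\right) = -207$)
$\sqrt{A{\left(36 \right)} + z{\left(\left(-1\right) \left(-1\right) \right)}} = \sqrt{-207 + 0} = \sqrt{-207} = 3 i \sqrt{23}$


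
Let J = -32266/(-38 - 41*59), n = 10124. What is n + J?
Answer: 1915918/189 ≈ 10137.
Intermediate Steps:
J = 2482/189 (J = -32266/(-38 - 2419) = -32266/(-2457) = -32266*(-1/2457) = 2482/189 ≈ 13.132)
n + J = 10124 + 2482/189 = 1915918/189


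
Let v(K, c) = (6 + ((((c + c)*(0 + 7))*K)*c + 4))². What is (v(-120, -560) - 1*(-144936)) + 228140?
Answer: 277568804567413176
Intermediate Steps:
v(K, c) = (10 + 14*K*c²)² (v(K, c) = (6 + ((((2*c)*7)*K)*c + 4))² = (6 + (((14*c)*K)*c + 4))² = (6 + ((14*K*c)*c + 4))² = (6 + (14*K*c² + 4))² = (6 + (4 + 14*K*c²))² = (10 + 14*K*c²)²)
(v(-120, -560) - 1*(-144936)) + 228140 = (4*(5 + 7*(-120)*(-560)²)² - 1*(-144936)) + 228140 = (4*(5 + 7*(-120)*313600)² + 144936) + 228140 = (4*(5 - 263424000)² + 144936) + 228140 = (4*(-263423995)² + 144936) + 228140 = (4*69392201141760025 + 144936) + 228140 = (277568804567040100 + 144936) + 228140 = 277568804567185036 + 228140 = 277568804567413176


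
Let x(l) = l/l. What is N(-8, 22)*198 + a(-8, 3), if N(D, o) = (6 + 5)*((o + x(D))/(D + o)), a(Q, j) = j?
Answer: 25068/7 ≈ 3581.1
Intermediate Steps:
x(l) = 1
N(D, o) = 11*(1 + o)/(D + o) (N(D, o) = (6 + 5)*((o + 1)/(D + o)) = 11*((1 + o)/(D + o)) = 11*(1 + o)/(D + o))
N(-8, 22)*198 + a(-8, 3) = (11*(1 + 22)/(-8 + 22))*198 + 3 = (11*23/14)*198 + 3 = (11*(1/14)*23)*198 + 3 = (253/14)*198 + 3 = 25047/7 + 3 = 25068/7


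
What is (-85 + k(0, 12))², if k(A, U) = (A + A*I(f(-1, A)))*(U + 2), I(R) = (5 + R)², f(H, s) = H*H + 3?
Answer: 7225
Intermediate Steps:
f(H, s) = 3 + H² (f(H, s) = H² + 3 = 3 + H²)
k(A, U) = 82*A*(2 + U) (k(A, U) = (A + A*(5 + (3 + (-1)²))²)*(U + 2) = (A + A*(5 + (3 + 1))²)*(2 + U) = (A + A*(5 + 4)²)*(2 + U) = (A + A*9²)*(2 + U) = (A + A*81)*(2 + U) = (A + 81*A)*(2 + U) = (82*A)*(2 + U) = 82*A*(2 + U))
(-85 + k(0, 12))² = (-85 + 82*0*(2 + 12))² = (-85 + 82*0*14)² = (-85 + 0)² = (-85)² = 7225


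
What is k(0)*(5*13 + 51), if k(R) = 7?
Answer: 812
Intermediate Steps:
k(0)*(5*13 + 51) = 7*(5*13 + 51) = 7*(65 + 51) = 7*116 = 812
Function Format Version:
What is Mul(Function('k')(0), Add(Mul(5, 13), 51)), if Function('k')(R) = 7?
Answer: 812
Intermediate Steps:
Mul(Function('k')(0), Add(Mul(5, 13), 51)) = Mul(7, Add(Mul(5, 13), 51)) = Mul(7, Add(65, 51)) = Mul(7, 116) = 812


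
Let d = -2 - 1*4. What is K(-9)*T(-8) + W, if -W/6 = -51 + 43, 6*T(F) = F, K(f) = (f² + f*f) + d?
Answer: -160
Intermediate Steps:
d = -6 (d = -2 - 4 = -6)
K(f) = -6 + 2*f² (K(f) = (f² + f*f) - 6 = (f² + f²) - 6 = 2*f² - 6 = -6 + 2*f²)
T(F) = F/6
W = 48 (W = -6*(-51 + 43) = -6*(-8) = 48)
K(-9)*T(-8) + W = (-6 + 2*(-9)²)*((⅙)*(-8)) + 48 = (-6 + 2*81)*(-4/3) + 48 = (-6 + 162)*(-4/3) + 48 = 156*(-4/3) + 48 = -208 + 48 = -160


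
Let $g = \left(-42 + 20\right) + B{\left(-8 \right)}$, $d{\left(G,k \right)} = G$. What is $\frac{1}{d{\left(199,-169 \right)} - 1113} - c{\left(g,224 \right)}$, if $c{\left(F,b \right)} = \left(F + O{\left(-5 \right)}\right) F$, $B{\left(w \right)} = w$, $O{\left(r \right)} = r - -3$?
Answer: $- \frac{877441}{914} \approx -960.0$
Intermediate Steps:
$O{\left(r \right)} = 3 + r$ ($O{\left(r \right)} = r + 3 = 3 + r$)
$g = -30$ ($g = \left(-42 + 20\right) - 8 = -22 - 8 = -30$)
$c{\left(F,b \right)} = F \left(-2 + F\right)$ ($c{\left(F,b \right)} = \left(F + \left(3 - 5\right)\right) F = \left(F - 2\right) F = \left(-2 + F\right) F = F \left(-2 + F\right)$)
$\frac{1}{d{\left(199,-169 \right)} - 1113} - c{\left(g,224 \right)} = \frac{1}{199 - 1113} - - 30 \left(-2 - 30\right) = \frac{1}{-914} - \left(-30\right) \left(-32\right) = - \frac{1}{914} - 960 = - \frac{877441}{914}$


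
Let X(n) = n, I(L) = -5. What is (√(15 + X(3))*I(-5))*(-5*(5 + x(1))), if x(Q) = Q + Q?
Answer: 525*√2 ≈ 742.46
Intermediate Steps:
x(Q) = 2*Q
(√(15 + X(3))*I(-5))*(-5*(5 + x(1))) = (√(15 + 3)*(-5))*(-5*(5 + 2*1)) = (√18*(-5))*(-5*(5 + 2)) = ((3*√2)*(-5))*(-5*7) = -15*√2*(-35) = 525*√2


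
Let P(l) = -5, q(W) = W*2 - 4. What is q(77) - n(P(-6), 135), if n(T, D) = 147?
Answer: 3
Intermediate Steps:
q(W) = -4 + 2*W (q(W) = 2*W - 4 = -4 + 2*W)
q(77) - n(P(-6), 135) = (-4 + 2*77) - 1*147 = (-4 + 154) - 147 = 150 - 147 = 3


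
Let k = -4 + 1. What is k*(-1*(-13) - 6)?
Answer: -21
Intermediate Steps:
k = -3
k*(-1*(-13) - 6) = -3*(-1*(-13) - 6) = -3*(13 - 6) = -3*7 = -21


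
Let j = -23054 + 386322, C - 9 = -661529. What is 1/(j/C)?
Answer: -165380/90817 ≈ -1.8210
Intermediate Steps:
C = -661520 (C = 9 - 661529 = -661520)
j = 363268
1/(j/C) = 1/(363268/(-661520)) = 1/(363268*(-1/661520)) = 1/(-90817/165380) = -165380/90817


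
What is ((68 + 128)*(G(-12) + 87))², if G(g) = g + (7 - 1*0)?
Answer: 258309184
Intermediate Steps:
G(g) = 7 + g (G(g) = g + (7 + 0) = g + 7 = 7 + g)
((68 + 128)*(G(-12) + 87))² = ((68 + 128)*((7 - 12) + 87))² = (196*(-5 + 87))² = (196*82)² = 16072² = 258309184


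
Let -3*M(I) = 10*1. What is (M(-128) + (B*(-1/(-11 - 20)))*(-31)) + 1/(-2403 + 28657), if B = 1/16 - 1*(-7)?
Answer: -6550349/630096 ≈ -10.396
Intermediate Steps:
B = 113/16 (B = 1/16 + 7 = 113/16 ≈ 7.0625)
M(I) = -10/3
(M(-128) + (B*(-1/(-11 - 20)))*(-31)) + 1/(-2403 + 28657) = (-10/3 + (113*(-1/(-11 - 20))/16)*(-31)) + 1/(-2403 + 28657) = (-10/3 + (113*(-1/(-31))/16)*(-31)) + 1/26254 = (-10/3 + (113*(-1*(-1/31))/16)*(-31)) + 1/26254 = (-10/3 + ((113/16)*(1/31))*(-31)) + 1/26254 = (-10/3 + (113/496)*(-31)) + 1/26254 = (-10/3 - 113/16) + 1/26254 = -499/48 + 1/26254 = -6550349/630096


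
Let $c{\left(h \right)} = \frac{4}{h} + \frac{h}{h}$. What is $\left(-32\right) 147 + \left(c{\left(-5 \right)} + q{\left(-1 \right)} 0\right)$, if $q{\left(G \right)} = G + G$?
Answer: $- \frac{23519}{5} \approx -4703.8$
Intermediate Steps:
$q{\left(G \right)} = 2 G$
$c{\left(h \right)} = 1 + \frac{4}{h}$ ($c{\left(h \right)} = \frac{4}{h} + 1 = 1 + \frac{4}{h}$)
$\left(-32\right) 147 + \left(c{\left(-5 \right)} + q{\left(-1 \right)} 0\right) = \left(-32\right) 147 + \left(\frac{4 - 5}{-5} + 2 \left(-1\right) 0\right) = -4704 - - \frac{1}{5} = -4704 + \left(\frac{1}{5} + 0\right) = -4704 + \frac{1}{5} = - \frac{23519}{5}$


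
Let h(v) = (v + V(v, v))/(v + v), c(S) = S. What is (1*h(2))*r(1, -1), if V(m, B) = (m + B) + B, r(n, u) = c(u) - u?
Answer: 0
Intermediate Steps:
r(n, u) = 0 (r(n, u) = u - u = 0)
V(m, B) = m + 2*B (V(m, B) = (B + m) + B = m + 2*B)
h(v) = 2 (h(v) = (v + (v + 2*v))/(v + v) = (v + 3*v)/((2*v)) = (4*v)*(1/(2*v)) = 2)
(1*h(2))*r(1, -1) = (1*2)*0 = 2*0 = 0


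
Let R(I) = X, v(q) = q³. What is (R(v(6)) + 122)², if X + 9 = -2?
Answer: 12321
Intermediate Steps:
X = -11 (X = -9 - 2 = -11)
R(I) = -11
(R(v(6)) + 122)² = (-11 + 122)² = 111² = 12321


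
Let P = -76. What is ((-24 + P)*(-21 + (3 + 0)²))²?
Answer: 1440000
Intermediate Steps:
((-24 + P)*(-21 + (3 + 0)²))² = ((-24 - 76)*(-21 + (3 + 0)²))² = (-100*(-21 + 3²))² = (-100*(-21 + 9))² = (-100*(-12))² = 1200² = 1440000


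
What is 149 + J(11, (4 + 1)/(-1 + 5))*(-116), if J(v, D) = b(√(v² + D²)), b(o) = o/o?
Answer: 33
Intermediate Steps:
b(o) = 1
J(v, D) = 1
149 + J(11, (4 + 1)/(-1 + 5))*(-116) = 149 + 1*(-116) = 149 - 116 = 33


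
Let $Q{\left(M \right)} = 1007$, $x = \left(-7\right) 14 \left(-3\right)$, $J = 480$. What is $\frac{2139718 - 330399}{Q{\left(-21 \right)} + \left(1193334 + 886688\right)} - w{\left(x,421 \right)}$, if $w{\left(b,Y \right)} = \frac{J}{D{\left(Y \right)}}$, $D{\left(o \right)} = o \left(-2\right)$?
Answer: $\frac{1261170259}{876113209} \approx 1.4395$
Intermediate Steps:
$x = 294$ ($x = \left(-98\right) \left(-3\right) = 294$)
$D{\left(o \right)} = - 2 o$
$w{\left(b,Y \right)} = - \frac{240}{Y}$ ($w{\left(b,Y \right)} = \frac{480}{\left(-2\right) Y} = 480 \left(- \frac{1}{2 Y}\right) = - \frac{240}{Y}$)
$\frac{2139718 - 330399}{Q{\left(-21 \right)} + \left(1193334 + 886688\right)} - w{\left(x,421 \right)} = \frac{2139718 - 330399}{1007 + \left(1193334 + 886688\right)} - - \frac{240}{421} = \frac{1809319}{1007 + 2080022} - \left(-240\right) \frac{1}{421} = \frac{1809319}{2081029} - - \frac{240}{421} = 1809319 \cdot \frac{1}{2081029} + \frac{240}{421} = \frac{1809319}{2081029} + \frac{240}{421} = \frac{1261170259}{876113209}$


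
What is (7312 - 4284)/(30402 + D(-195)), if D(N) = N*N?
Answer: 3028/68427 ≈ 0.044252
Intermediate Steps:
D(N) = N²
(7312 - 4284)/(30402 + D(-195)) = (7312 - 4284)/(30402 + (-195)²) = 3028/(30402 + 38025) = 3028/68427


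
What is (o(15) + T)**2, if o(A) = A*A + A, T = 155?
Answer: 156025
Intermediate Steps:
o(A) = A + A**2 (o(A) = A**2 + A = A + A**2)
(o(15) + T)**2 = (15*(1 + 15) + 155)**2 = (15*16 + 155)**2 = (240 + 155)**2 = 395**2 = 156025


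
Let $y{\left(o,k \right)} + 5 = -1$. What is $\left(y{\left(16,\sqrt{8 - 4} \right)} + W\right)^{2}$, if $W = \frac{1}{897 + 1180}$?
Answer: $\frac{155276521}{4313929} \approx 35.994$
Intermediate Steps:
$y{\left(o,k \right)} = -6$ ($y{\left(o,k \right)} = -5 - 1 = -6$)
$W = \frac{1}{2077} \approx 0.00048146$
$\left(y{\left(16,\sqrt{8 - 4} \right)} + W\right)^{2} = \left(-6 + \frac{1}{2077}\right)^{2} = \left(- \frac{12461}{2077}\right)^{2} = \frac{155276521}{4313929}$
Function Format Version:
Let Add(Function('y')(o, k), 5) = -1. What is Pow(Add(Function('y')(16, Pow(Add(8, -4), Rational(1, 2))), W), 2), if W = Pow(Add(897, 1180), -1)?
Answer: Rational(155276521, 4313929) ≈ 35.994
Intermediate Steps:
Function('y')(o, k) = -6 (Function('y')(o, k) = Add(-5, -1) = -6)
W = Rational(1, 2077) (W = Pow(2077, -1) = Rational(1, 2077) ≈ 0.00048146)
Pow(Add(Function('y')(16, Pow(Add(8, -4), Rational(1, 2))), W), 2) = Pow(Add(-6, Rational(1, 2077)), 2) = Pow(Rational(-12461, 2077), 2) = Rational(155276521, 4313929)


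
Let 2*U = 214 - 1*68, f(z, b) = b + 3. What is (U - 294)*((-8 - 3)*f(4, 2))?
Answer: 12155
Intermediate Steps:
f(z, b) = 3 + b
U = 73 (U = (214 - 1*68)/2 = (214 - 68)/2 = (½)*146 = 73)
(U - 294)*((-8 - 3)*f(4, 2)) = (73 - 294)*((-8 - 3)*(3 + 2)) = -(-2431)*5 = -221*(-55) = 12155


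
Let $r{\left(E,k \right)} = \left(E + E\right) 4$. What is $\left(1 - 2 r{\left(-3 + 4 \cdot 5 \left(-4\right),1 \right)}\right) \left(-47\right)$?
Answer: $-62463$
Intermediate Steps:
$r{\left(E,k \right)} = 8 E$ ($r{\left(E,k \right)} = 2 E 4 = 8 E$)
$\left(1 - 2 r{\left(-3 + 4 \cdot 5 \left(-4\right),1 \right)}\right) \left(-47\right) = \left(1 - 2 \cdot 8 \left(-3 + 4 \cdot 5 \left(-4\right)\right)\right) \left(-47\right) = \left(1 - 2 \cdot 8 \left(-3 + 4 \left(-20\right)\right)\right) \left(-47\right) = \left(1 - 2 \cdot 8 \left(-3 - 80\right)\right) \left(-47\right) = \left(1 - 2 \cdot 8 \left(-83\right)\right) \left(-47\right) = \left(1 - -1328\right) \left(-47\right) = \left(1 + 1328\right) \left(-47\right) = 1329 \left(-47\right) = -62463$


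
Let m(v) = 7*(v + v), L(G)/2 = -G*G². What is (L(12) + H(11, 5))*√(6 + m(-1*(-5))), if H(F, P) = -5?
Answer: -6922*√19 ≈ -30172.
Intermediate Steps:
L(G) = -2*G³ (L(G) = 2*(-G*G²) = 2*(-G³) = -2*G³)
m(v) = 14*v (m(v) = 7*(2*v) = 14*v)
(L(12) + H(11, 5))*√(6 + m(-1*(-5))) = (-2*12³ - 5)*√(6 + 14*(-1*(-5))) = (-2*1728 - 5)*√(6 + 14*5) = (-3456 - 5)*√(6 + 70) = -6922*√19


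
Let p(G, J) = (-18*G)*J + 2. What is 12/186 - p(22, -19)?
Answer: -233304/31 ≈ -7525.9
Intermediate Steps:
p(G, J) = 2 - 18*G*J (p(G, J) = -18*G*J + 2 = 2 - 18*G*J)
12/186 - p(22, -19) = 12/186 - (2 - 18*22*(-19)) = 12*(1/186) - (2 + 7524) = 2/31 - 1*7526 = 2/31 - 7526 = -233304/31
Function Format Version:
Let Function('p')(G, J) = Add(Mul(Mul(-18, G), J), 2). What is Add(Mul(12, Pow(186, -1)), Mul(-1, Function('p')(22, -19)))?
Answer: Rational(-233304, 31) ≈ -7525.9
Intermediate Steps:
Function('p')(G, J) = Add(2, Mul(-18, G, J)) (Function('p')(G, J) = Add(Mul(-18, G, J), 2) = Add(2, Mul(-18, G, J)))
Add(Mul(12, Pow(186, -1)), Mul(-1, Function('p')(22, -19))) = Add(Mul(12, Pow(186, -1)), Mul(-1, Add(2, Mul(-18, 22, -19)))) = Add(Mul(12, Rational(1, 186)), Mul(-1, Add(2, 7524))) = Add(Rational(2, 31), Mul(-1, 7526)) = Add(Rational(2, 31), -7526) = Rational(-233304, 31)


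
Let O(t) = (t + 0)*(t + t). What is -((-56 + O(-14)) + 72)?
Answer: -408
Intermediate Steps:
O(t) = 2*t² (O(t) = t*(2*t) = 2*t²)
-((-56 + O(-14)) + 72) = -((-56 + 2*(-14)²) + 72) = -((-56 + 2*196) + 72) = -((-56 + 392) + 72) = -(336 + 72) = -1*408 = -408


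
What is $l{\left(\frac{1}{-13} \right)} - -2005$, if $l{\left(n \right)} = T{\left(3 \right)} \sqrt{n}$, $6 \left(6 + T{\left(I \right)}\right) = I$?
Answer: $2005 - \frac{11 i \sqrt{13}}{26} \approx 2005.0 - 1.5254 i$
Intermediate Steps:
$T{\left(I \right)} = -6 + \frac{I}{6}$
$l{\left(n \right)} = - \frac{11 \sqrt{n}}{2}$ ($l{\left(n \right)} = \left(-6 + \frac{1}{6} \cdot 3\right) \sqrt{n} = \left(-6 + \frac{1}{2}\right) \sqrt{n} = - \frac{11 \sqrt{n}}{2}$)
$l{\left(\frac{1}{-13} \right)} - -2005 = - \frac{11 \sqrt{\frac{1}{-13}}}{2} - -2005 = - \frac{11 \sqrt{- \frac{1}{13}}}{2} + 2005 = - \frac{11 \frac{i \sqrt{13}}{13}}{2} + 2005 = - \frac{11 i \sqrt{13}}{26} + 2005 = 2005 - \frac{11 i \sqrt{13}}{26}$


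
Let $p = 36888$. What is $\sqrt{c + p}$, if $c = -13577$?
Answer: $\sqrt{23311} \approx 152.68$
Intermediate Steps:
$\sqrt{c + p} = \sqrt{-13577 + 36888} = \sqrt{23311}$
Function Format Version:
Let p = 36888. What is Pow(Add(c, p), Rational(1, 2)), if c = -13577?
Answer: Pow(23311, Rational(1, 2)) ≈ 152.68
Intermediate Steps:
Pow(Add(c, p), Rational(1, 2)) = Pow(Add(-13577, 36888), Rational(1, 2)) = Pow(23311, Rational(1, 2))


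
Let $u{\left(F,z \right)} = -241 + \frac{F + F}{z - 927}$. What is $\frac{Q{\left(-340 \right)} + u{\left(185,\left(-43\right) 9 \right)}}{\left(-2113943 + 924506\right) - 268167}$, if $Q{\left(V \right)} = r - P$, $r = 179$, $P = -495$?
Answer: $- \frac{71074}{239411457} \approx -0.00029687$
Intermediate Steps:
$Q{\left(V \right)} = 674$ ($Q{\left(V \right)} = 179 - -495 = 179 + 495 = 674$)
$u{\left(F,z \right)} = -241 + \frac{2 F}{-927 + z}$
$\frac{Q{\left(-340 \right)} + u{\left(185,\left(-43\right) 9 \right)}}{\left(-2113943 + 924506\right) - 268167} = \frac{674 + \frac{223407 - 241 \left(\left(-43\right) 9\right) + 2 \cdot 185}{-927 - 387}}{\left(-2113943 + 924506\right) - 268167} = \frac{674 + \frac{223407 - -93267 + 370}{-927 - 387}}{-1189437 - 268167} = \frac{674 + \frac{223407 + 93267 + 370}{-1314}}{-1457604} = \left(674 - \frac{158522}{657}\right) \left(- \frac{1}{1457604}\right) = \frac{284296}{657} \left(- \frac{1}{1457604}\right) = - \frac{71074}{239411457}$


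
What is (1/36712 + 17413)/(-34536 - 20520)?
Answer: -17277461/54627456 ≈ -0.31628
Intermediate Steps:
(1/36712 + 17413)/(-34536 - 20520) = (1/36712 + 17413)/(-55056) = (639266057/36712)*(-1/55056) = -17277461/54627456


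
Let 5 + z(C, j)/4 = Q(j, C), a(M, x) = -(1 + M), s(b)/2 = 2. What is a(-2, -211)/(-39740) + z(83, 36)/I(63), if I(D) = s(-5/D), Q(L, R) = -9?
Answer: -556361/39740 ≈ -14.000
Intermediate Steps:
s(b) = 4 (s(b) = 2*2 = 4)
a(M, x) = -1 - M
I(D) = 4
z(C, j) = -56 (z(C, j) = -20 + 4*(-9) = -20 - 36 = -56)
a(-2, -211)/(-39740) + z(83, 36)/I(63) = (-1 - 1*(-2))/(-39740) - 56/4 = (-1 + 2)*(-1/39740) - 56*1/4 = 1*(-1/39740) - 14 = -1/39740 - 14 = -556361/39740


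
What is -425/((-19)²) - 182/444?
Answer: -127201/80142 ≈ -1.5872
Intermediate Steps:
-425/((-19)²) - 182/444 = -425/361 - 182*1/444 = -425*1/361 - 91/222 = -425/361 - 91/222 = -127201/80142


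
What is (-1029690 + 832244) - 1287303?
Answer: -1484749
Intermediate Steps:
(-1029690 + 832244) - 1287303 = -197446 - 1287303 = -1484749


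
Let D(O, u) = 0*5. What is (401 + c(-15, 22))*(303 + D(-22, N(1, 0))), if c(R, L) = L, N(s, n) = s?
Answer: 128169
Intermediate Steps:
D(O, u) = 0
(401 + c(-15, 22))*(303 + D(-22, N(1, 0))) = (401 + 22)*(303 + 0) = 423*303 = 128169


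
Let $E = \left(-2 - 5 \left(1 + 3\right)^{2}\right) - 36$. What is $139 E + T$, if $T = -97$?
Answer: $-16499$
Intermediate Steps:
$E = -118$ ($E = \left(-2 - 5 \cdot 4^{2}\right) - 36 = \left(-2 - 80\right) - 36 = -82 - 36 = -118$)
$139 E + T = 139 \left(-118\right) - 97 = -16402 - 97 = -16499$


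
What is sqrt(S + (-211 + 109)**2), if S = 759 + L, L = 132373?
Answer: 4*sqrt(8971) ≈ 378.86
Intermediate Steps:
S = 133132 (S = 759 + 132373 = 133132)
sqrt(S + (-211 + 109)**2) = sqrt(133132 + (-211 + 109)**2) = sqrt(133132 + (-102)**2) = sqrt(133132 + 10404) = sqrt(143536) = 4*sqrt(8971)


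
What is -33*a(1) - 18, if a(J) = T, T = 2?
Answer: -84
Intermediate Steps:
a(J) = 2
-33*a(1) - 18 = -33*2 - 18 = -66 - 18 = -84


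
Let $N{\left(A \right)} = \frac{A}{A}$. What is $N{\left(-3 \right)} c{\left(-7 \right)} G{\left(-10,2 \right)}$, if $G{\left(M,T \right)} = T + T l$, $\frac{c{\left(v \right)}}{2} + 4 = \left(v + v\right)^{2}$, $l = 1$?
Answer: $1536$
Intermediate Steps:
$c{\left(v \right)} = -8 + 8 v^{2}$ ($c{\left(v \right)} = -8 + 2 \left(v + v\right)^{2} = -8 + 2 \left(2 v\right)^{2} = -8 + 2 \cdot 4 v^{2} = -8 + 8 v^{2}$)
$N{\left(A \right)} = 1$
$G{\left(M,T \right)} = 2 T$ ($G{\left(M,T \right)} = T + T 1 = T + T = 2 T$)
$N{\left(-3 \right)} c{\left(-7 \right)} G{\left(-10,2 \right)} = 1 \left(-8 + 8 \left(-7\right)^{2}\right) 2 \cdot 2 = 1 \left(-8 + 8 \cdot 49\right) 4 = 1 \left(-8 + 392\right) 4 = 1 \cdot 384 \cdot 4 = 384 \cdot 4 = 1536$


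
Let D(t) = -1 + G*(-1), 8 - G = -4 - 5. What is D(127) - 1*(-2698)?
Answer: 2680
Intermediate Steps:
G = 17 (G = 8 - (-4 - 5) = 8 - 1*(-9) = 8 + 9 = 17)
D(t) = -18 (D(t) = -1 + 17*(-1) = -1 - 17 = -18)
D(127) - 1*(-2698) = -18 - 1*(-2698) = -18 + 2698 = 2680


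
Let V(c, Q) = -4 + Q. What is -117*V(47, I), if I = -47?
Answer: 5967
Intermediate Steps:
-117*V(47, I) = -117*(-4 - 47) = -117*(-51) = 5967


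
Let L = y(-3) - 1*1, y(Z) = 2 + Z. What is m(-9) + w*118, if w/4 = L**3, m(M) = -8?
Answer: -3784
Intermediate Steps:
L = -2 (L = (2 - 3) - 1*1 = -1 - 1 = -2)
w = -32 (w = 4*(-2)**3 = 4*(-8) = -32)
m(-9) + w*118 = -8 - 32*118 = -8 - 3776 = -3784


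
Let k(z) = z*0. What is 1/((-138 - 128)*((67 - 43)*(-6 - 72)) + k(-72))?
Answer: 1/497952 ≈ 2.0082e-6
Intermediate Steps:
k(z) = 0
1/((-138 - 128)*((67 - 43)*(-6 - 72)) + k(-72)) = 1/((-138 - 128)*((67 - 43)*(-6 - 72)) + 0) = 1/(-6384*(-78) + 0) = 1/(-266*(-1872) + 0) = 1/(497952 + 0) = 1/497952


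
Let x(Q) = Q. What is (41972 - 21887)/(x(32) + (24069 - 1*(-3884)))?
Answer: 4017/5597 ≈ 0.71771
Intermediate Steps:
(41972 - 21887)/(x(32) + (24069 - 1*(-3884))) = (41972 - 21887)/(32 + (24069 - 1*(-3884))) = 20085/(32 + (24069 + 3884)) = 20085/(32 + 27953) = 20085/27985 = 20085*(1/27985) = 4017/5597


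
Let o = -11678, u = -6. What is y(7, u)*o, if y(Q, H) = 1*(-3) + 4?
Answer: -11678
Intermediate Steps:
y(Q, H) = 1 (y(Q, H) = -3 + 4 = 1)
y(7, u)*o = 1*(-11678) = -11678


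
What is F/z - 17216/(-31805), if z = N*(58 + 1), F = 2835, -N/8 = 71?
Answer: 486775417/1065849160 ≈ 0.45670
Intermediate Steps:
N = -568 (N = -8*71 = -568)
z = -33512 (z = -568*(58 + 1) = -568*59 = -33512)
F/z - 17216/(-31805) = 2835/(-33512) - 17216/(-31805) = 2835*(-1/33512) - 17216*(-1/31805) = -2835/33512 + 17216/31805 = 486775417/1065849160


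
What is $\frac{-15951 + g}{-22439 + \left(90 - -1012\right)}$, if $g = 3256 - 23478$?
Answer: $\frac{36173}{21337} \approx 1.6953$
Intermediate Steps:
$g = -20222$
$\frac{-15951 + g}{-22439 + \left(90 - -1012\right)} = \frac{-15951 - 20222}{-22439 + \left(90 - -1012\right)} = - \frac{36173}{-22439 + \left(90 + 1012\right)} = - \frac{36173}{-22439 + 1102} = - \frac{36173}{-21337} = \left(-36173\right) \left(- \frac{1}{21337}\right) = \frac{36173}{21337}$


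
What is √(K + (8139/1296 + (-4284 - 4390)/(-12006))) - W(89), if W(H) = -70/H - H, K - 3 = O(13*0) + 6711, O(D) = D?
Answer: 7991/89 + 7*√79085096787/24012 ≈ 171.77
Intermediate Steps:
K = 6714 (K = 3 + (13*0 + 6711) = 3 + (0 + 6711) = 3 + 6711 = 6714)
W(H) = -H - 70/H
√(K + (8139/1296 + (-4284 - 4390)/(-12006))) - W(89) = √(6714 + (8139/1296 + (-4284 - 4390)/(-12006))) - (-1*89 - 70/89) = √(6714 + (8139*(1/1296) - 8674*(-1/12006))) - (-89 - 70*1/89) = √(6714 + (2713/432 + 4337/6003)) - (-89 - 70/89) = √(6714 + 2017747/288144) - 1*(-7991/89) = √(1936616563/288144) + 7991/89 = 7*√79085096787/24012 + 7991/89 = 7991/89 + 7*√79085096787/24012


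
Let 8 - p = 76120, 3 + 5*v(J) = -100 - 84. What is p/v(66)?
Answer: 380560/187 ≈ 2035.1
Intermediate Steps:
v(J) = -187/5 (v(J) = -3/5 + (-100 - 84)/5 = -3/5 + (1/5)*(-184) = -3/5 - 184/5 = -187/5)
p = -76112 (p = 8 - 1*76120 = 8 - 76120 = -76112)
p/v(66) = -76112/(-187/5) = -76112*(-5/187) = 380560/187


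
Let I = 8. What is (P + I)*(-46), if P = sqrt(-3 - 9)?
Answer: -368 - 92*I*sqrt(3) ≈ -368.0 - 159.35*I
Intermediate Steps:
P = 2*I*sqrt(3) (P = sqrt(-12) = 2*I*sqrt(3) ≈ 3.4641*I)
(P + I)*(-46) = (2*I*sqrt(3) + 8)*(-46) = (8 + 2*I*sqrt(3))*(-46) = -368 - 92*I*sqrt(3)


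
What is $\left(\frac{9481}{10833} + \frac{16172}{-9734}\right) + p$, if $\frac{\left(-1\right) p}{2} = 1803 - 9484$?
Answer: $\frac{5158648903}{335823} \approx 15361.0$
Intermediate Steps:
$p = 15362$ ($p = - 2 \left(1803 - 9484\right) = \left(-2\right) \left(-7681\right) = 15362$)
$\left(\frac{9481}{10833} + \frac{16172}{-9734}\right) + p = \left(\frac{9481}{10833} + \frac{16172}{-9734}\right) + 15362 = \left(9481 \cdot \frac{1}{10833} + 16172 \left(- \frac{1}{9734}\right)\right) + 15362 = \left(\frac{9481}{10833} - \frac{8086}{4867}\right) + 15362 = - \frac{264023}{335823} + 15362 = \frac{5158648903}{335823}$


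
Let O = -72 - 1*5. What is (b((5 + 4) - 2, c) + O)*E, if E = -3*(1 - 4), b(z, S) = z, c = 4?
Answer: -630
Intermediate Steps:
E = 9 (E = -3*(-3) = 9)
O = -77 (O = -72 - 5 = -77)
(b((5 + 4) - 2, c) + O)*E = (((5 + 4) - 2) - 77)*9 = ((9 - 2) - 77)*9 = (7 - 77)*9 = -70*9 = -630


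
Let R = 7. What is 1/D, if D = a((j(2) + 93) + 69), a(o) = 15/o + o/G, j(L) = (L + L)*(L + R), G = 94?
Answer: 3102/6769 ≈ 0.45827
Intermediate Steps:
j(L) = 2*L*(7 + L) (j(L) = (L + L)*(L + 7) = (2*L)*(7 + L) = 2*L*(7 + L))
a(o) = 15/o + o/94
D = 6769/3102 (D = 15/((2*2*(7 + 2) + 93) + 69) + ((2*2*(7 + 2) + 93) + 69)/94 = 15/((2*2*9 + 93) + 69) + ((2*2*9 + 93) + 69)/94 = 15/((36 + 93) + 69) + ((36 + 93) + 69)/94 = 15/(129 + 69) + (129 + 69)/94 = 15/198 + (1/94)*198 = 15*(1/198) + 99/47 = 5/66 + 99/47 = 6769/3102 ≈ 2.1821)
1/D = 1/(6769/3102) = 3102/6769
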